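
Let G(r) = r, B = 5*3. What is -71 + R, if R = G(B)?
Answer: -56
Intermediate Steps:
B = 15
R = 15
-71 + R = -71 + 15 = -56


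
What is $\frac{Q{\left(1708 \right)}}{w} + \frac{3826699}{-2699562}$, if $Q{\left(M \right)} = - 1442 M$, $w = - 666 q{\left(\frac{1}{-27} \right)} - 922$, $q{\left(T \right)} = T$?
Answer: $\frac{4984060957097}{1816805226} \approx 2743.3$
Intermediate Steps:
$w = - \frac{2692}{3}$ ($w = - \frac{666}{-27} - 922 = \left(-666\right) \left(- \frac{1}{27}\right) - 922 = \frac{74}{3} - 922 = - \frac{2692}{3} \approx -897.33$)
$\frac{Q{\left(1708 \right)}}{w} + \frac{3826699}{-2699562} = \frac{\left(-1442\right) 1708}{- \frac{2692}{3}} + \frac{3826699}{-2699562} = \left(-2462936\right) \left(- \frac{3}{2692}\right) + 3826699 \left(- \frac{1}{2699562}\right) = \frac{1847202}{673} - \frac{3826699}{2699562} = \frac{4984060957097}{1816805226}$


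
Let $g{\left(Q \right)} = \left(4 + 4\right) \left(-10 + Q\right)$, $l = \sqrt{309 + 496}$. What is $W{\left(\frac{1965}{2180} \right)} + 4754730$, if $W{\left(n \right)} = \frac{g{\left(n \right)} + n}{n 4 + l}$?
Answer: $\frac{178963408901319}{37639024} - \frac{3416387 \sqrt{805}}{37639024} \approx 4.7547 \cdot 10^{6}$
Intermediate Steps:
$l = \sqrt{805} \approx 28.373$
$g{\left(Q \right)} = -80 + 8 Q$ ($g{\left(Q \right)} = 8 \left(-10 + Q\right) = -80 + 8 Q$)
$W{\left(n \right)} = \frac{-80 + 9 n}{\sqrt{805} + 4 n}$ ($W{\left(n \right)} = \frac{\left(-80 + 8 n\right) + n}{n 4 + \sqrt{805}} = \frac{-80 + 9 n}{4 n + \sqrt{805}} = \frac{-80 + 9 n}{\sqrt{805} + 4 n}$)
$W{\left(\frac{1965}{2180} \right)} + 4754730 = \frac{-80 + 9 \cdot \frac{1965}{2180}}{\sqrt{805} + 4 \cdot \frac{1965}{2180}} + 4754730 = \frac{-80 + 9 \cdot 1965 \cdot \frac{1}{2180}}{\sqrt{805} + 4 \cdot 1965 \cdot \frac{1}{2180}} + 4754730 = \frac{-80 + 9 \cdot \frac{393}{436}}{\sqrt{805} + 4 \cdot \frac{393}{436}} + 4754730 = \frac{-80 + \frac{3537}{436}}{\sqrt{805} + \frac{393}{109}} + 4754730 = \frac{1}{\frac{393}{109} + \sqrt{805}} \left(- \frac{31343}{436}\right) + 4754730 = - \frac{31343}{436 \left(\frac{393}{109} + \sqrt{805}\right)} + 4754730 = 4754730 - \frac{31343}{436 \left(\frac{393}{109} + \sqrt{805}\right)}$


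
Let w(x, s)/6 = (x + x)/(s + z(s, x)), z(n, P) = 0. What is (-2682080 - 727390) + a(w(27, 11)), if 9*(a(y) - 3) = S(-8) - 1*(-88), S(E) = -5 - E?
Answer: -30685112/9 ≈ -3.4095e+6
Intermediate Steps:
w(x, s) = 12*x/s (w(x, s) = 6*((x + x)/(s + 0)) = 6*((2*x)/s) = 6*(2*x/s) = 12*x/s)
a(y) = 118/9 (a(y) = 3 + ((-5 - 1*(-8)) - 1*(-88))/9 = 3 + ((-5 + 8) + 88)/9 = 3 + (3 + 88)/9 = 3 + (⅑)*91 = 3 + 91/9 = 118/9)
(-2682080 - 727390) + a(w(27, 11)) = (-2682080 - 727390) + 118/9 = -3409470 + 118/9 = -30685112/9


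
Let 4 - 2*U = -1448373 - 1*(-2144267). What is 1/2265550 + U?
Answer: -788286794749/2265550 ≈ -3.4795e+5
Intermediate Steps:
U = -347945 (U = 2 - (-1448373 - 1*(-2144267))/2 = 2 - (-1448373 + 2144267)/2 = 2 - 1/2*695894 = 2 - 347947 = -347945)
1/2265550 + U = 1/2265550 - 347945 = -788286794749/2265550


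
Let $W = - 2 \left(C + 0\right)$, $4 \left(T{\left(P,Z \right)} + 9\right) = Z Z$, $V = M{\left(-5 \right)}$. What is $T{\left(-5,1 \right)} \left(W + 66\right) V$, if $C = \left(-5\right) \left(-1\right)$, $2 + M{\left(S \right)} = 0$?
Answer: $980$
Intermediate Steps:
$M{\left(S \right)} = -2$ ($M{\left(S \right)} = -2 + 0 = -2$)
$C = 5$
$V = -2$
$T{\left(P,Z \right)} = -9 + \frac{Z^{2}}{4}$ ($T{\left(P,Z \right)} = -9 + \frac{Z Z}{4} = -9 + \frac{Z^{2}}{4}$)
$W = -10$ ($W = - 2 \left(5 + 0\right) = \left(-2\right) 5 = -10$)
$T{\left(-5,1 \right)} \left(W + 66\right) V = \left(-9 + \frac{1^{2}}{4}\right) \left(-10 + 66\right) \left(-2\right) = \left(-9 + \frac{1}{4} \cdot 1\right) 56 \left(-2\right) = \left(-9 + \frac{1}{4}\right) 56 \left(-2\right) = \left(- \frac{35}{4}\right) 56 \left(-2\right) = \left(-490\right) \left(-2\right) = 980$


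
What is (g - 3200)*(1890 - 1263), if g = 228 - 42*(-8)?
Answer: -1652772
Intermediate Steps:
g = 564 (g = 228 - 1*(-336) = 228 + 336 = 564)
(g - 3200)*(1890 - 1263) = (564 - 3200)*(1890 - 1263) = -2636*627 = -1652772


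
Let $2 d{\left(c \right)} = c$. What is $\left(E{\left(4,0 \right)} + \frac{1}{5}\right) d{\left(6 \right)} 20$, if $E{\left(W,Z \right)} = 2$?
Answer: $132$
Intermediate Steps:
$d{\left(c \right)} = \frac{c}{2}$
$\left(E{\left(4,0 \right)} + \frac{1}{5}\right) d{\left(6 \right)} 20 = \left(2 + \frac{1}{5}\right) \frac{1}{2} \cdot 6 \cdot 20 = \left(2 + \frac{1}{5}\right) 3 \cdot 20 = \frac{11}{5} \cdot 3 \cdot 20 = \frac{33}{5} \cdot 20 = 132$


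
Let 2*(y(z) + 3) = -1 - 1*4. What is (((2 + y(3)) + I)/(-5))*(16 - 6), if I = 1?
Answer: 5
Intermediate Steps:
y(z) = -11/2 (y(z) = -3 + (-1 - 1*4)/2 = -3 + (-1 - 4)/2 = -3 + (½)*(-5) = -3 - 5/2 = -11/2)
(((2 + y(3)) + I)/(-5))*(16 - 6) = (((2 - 11/2) + 1)/(-5))*(16 - 6) = ((-7/2 + 1)*(-⅕))*10 = -5/2*(-⅕)*10 = (½)*10 = 5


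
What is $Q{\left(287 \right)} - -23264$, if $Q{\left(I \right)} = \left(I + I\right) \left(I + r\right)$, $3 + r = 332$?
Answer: $376848$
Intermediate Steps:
$r = 329$ ($r = -3 + 332 = 329$)
$Q{\left(I \right)} = 2 I \left(329 + I\right)$ ($Q{\left(I \right)} = \left(I + I\right) \left(I + 329\right) = 2 I \left(329 + I\right)$)
$Q{\left(287 \right)} - -23264 = 2 \cdot 287 \left(329 + 287\right) - -23264 = 2 \cdot 287 \cdot 616 + \left(-81391 + 104655\right) = 353584 + 23264 = 376848$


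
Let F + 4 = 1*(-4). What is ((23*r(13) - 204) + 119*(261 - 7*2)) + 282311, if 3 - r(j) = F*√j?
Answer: 311569 + 184*√13 ≈ 3.1223e+5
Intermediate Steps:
F = -8 (F = -4 + 1*(-4) = -4 - 4 = -8)
r(j) = 3 + 8*√j (r(j) = 3 - (-8)*√j = 3 + 8*√j)
((23*r(13) - 204) + 119*(261 - 7*2)) + 282311 = ((23*(3 + 8*√13) - 204) + 119*(261 - 7*2)) + 282311 = (((69 + 184*√13) - 204) + 119*(261 - 14)) + 282311 = ((-135 + 184*√13) + 119*247) + 282311 = ((-135 + 184*√13) + 29393) + 282311 = (29258 + 184*√13) + 282311 = 311569 + 184*√13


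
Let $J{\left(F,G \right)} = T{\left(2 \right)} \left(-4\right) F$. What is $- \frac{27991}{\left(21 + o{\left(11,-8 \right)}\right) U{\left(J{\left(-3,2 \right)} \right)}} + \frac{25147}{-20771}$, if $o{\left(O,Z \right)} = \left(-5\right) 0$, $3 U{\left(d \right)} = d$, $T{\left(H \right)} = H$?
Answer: $- \frac{585625757}{3489528} \approx -167.82$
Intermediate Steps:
$J{\left(F,G \right)} = - 8 F$ ($J{\left(F,G \right)} = 2 \left(-4\right) F = - 8 F$)
$U{\left(d \right)} = \frac{d}{3}$
$o{\left(O,Z \right)} = 0$
$- \frac{27991}{\left(21 + o{\left(11,-8 \right)}\right) U{\left(J{\left(-3,2 \right)} \right)}} + \frac{25147}{-20771} = - \frac{27991}{\left(21 + 0\right) \frac{\left(-8\right) \left(-3\right)}{3}} + \frac{25147}{-20771} = - \frac{27991}{21 \cdot \frac{1}{3} \cdot 24} + 25147 \left(- \frac{1}{20771}\right) = - \frac{27991}{21 \cdot 8} - \frac{25147}{20771} = - \frac{27991}{168} - \frac{25147}{20771} = - \frac{585625757}{3489528}$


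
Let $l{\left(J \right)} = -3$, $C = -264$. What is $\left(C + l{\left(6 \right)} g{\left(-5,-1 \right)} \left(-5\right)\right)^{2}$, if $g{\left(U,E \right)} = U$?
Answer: $114921$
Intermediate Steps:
$\left(C + l{\left(6 \right)} g{\left(-5,-1 \right)} \left(-5\right)\right)^{2} = \left(-264 + \left(-3\right) \left(-5\right) \left(-5\right)\right)^{2} = \left(-264 + 15 \left(-5\right)\right)^{2} = \left(-264 - 75\right)^{2} = \left(-339\right)^{2} = 114921$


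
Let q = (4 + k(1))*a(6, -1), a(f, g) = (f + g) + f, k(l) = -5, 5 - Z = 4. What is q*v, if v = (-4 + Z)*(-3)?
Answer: -99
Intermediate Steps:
Z = 1 (Z = 5 - 1*4 = 5 - 4 = 1)
v = 9 (v = (-4 + 1)*(-3) = -3*(-3) = 9)
a(f, g) = g + 2*f
q = -11 (q = (4 - 5)*(-1 + 2*6) = -(-1 + 12) = -1*11 = -11)
q*v = -11*9 = -99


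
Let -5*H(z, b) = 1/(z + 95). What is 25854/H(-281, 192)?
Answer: 24044220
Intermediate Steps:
H(z, b) = -1/(5*(95 + z)) (H(z, b) = -1/(5*(z + 95)) = -1/(5*(95 + z)))
25854/H(-281, 192) = 25854/((-1/(475 + 5*(-281)))) = 25854/((-1/(475 - 1405))) = 25854/((-1/(-930))) = 25854/((-1*(-1/930))) = 25854/(1/930) = 25854*930 = 24044220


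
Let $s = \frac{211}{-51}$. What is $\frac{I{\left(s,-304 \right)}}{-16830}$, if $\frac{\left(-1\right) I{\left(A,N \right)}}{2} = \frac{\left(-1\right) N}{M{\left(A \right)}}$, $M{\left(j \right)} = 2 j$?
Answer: $- \frac{152}{34815} \approx -0.0043659$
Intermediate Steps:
$s = - \frac{211}{51}$ ($s = 211 \left(- \frac{1}{51}\right) = - \frac{211}{51} \approx -4.1373$)
$I{\left(A,N \right)} = \frac{N}{A}$ ($I{\left(A,N \right)} = - 2 \frac{\left(-1\right) N}{2 A} = - 2 - N \frac{1}{2 A} = - 2 \left(- \frac{N}{2 A}\right) = \frac{N}{A}$)
$\frac{I{\left(s,-304 \right)}}{-16830} = \frac{\left(-304\right) \frac{1}{- \frac{211}{51}}}{-16830} = \left(-304\right) \left(- \frac{51}{211}\right) \left(- \frac{1}{16830}\right) = \frac{15504}{211} \left(- \frac{1}{16830}\right) = - \frac{152}{34815}$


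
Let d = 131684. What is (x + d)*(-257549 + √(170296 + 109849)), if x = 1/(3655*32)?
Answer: -3966708051328909/116960 + 15401760641*√280145/116960 ≈ -3.3845e+10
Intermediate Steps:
x = 1/116960 ≈ 8.5499e-6
(x + d)*(-257549 + √(170296 + 109849)) = (1/116960 + 131684)*(-257549 + √(170296 + 109849)) = 15401760641*(-257549 + √280145)/116960 = -3966708051328909/116960 + 15401760641*√280145/116960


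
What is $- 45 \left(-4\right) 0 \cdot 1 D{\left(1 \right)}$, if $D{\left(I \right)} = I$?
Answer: $0$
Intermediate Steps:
$- 45 \left(-4\right) 0 \cdot 1 D{\left(1 \right)} = - 45 \left(-4\right) 0 \cdot 1 \cdot 1 = - 45 \cdot 0 \cdot 1 \cdot 1 = \left(-45\right) 0 \cdot 1 = 0 \cdot 1 = 0$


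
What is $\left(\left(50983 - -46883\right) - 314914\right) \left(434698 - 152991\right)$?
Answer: $-61143940936$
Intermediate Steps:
$\left(\left(50983 - -46883\right) - 314914\right) \left(434698 - 152991\right) = \left(\left(50983 + 46883\right) - 314914\right) 281707 = \left(97866 - 314914\right) 281707 = \left(-217048\right) 281707 = -61143940936$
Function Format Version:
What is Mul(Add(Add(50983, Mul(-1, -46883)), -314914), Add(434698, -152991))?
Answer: -61143940936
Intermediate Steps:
Mul(Add(Add(50983, Mul(-1, -46883)), -314914), Add(434698, -152991)) = Mul(Add(Add(50983, 46883), -314914), 281707) = Mul(Add(97866, -314914), 281707) = Mul(-217048, 281707) = -61143940936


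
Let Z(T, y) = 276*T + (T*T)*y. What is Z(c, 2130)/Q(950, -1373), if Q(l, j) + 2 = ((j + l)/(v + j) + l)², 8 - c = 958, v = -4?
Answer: 44993568085200/21140240791 ≈ 2128.3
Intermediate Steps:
c = -950 (c = 8 - 1*958 = 8 - 958 = -950)
Q(l, j) = -2 + (l + (j + l)/(-4 + j))² (Q(l, j) = -2 + ((j + l)/(-4 + j) + l)² = -2 + (l + (j + l)/(-4 + j))²)
Z(T, y) = 276*T + y*T² (Z(T, y) = 276*T + T²*y = 276*T + y*T²)
Z(c, 2130)/Q(950, -1373) = (-950*(276 - 950*2130))/(-2 + (-1373 - 3*950 - 1373*950)²/(-4 - 1373)²) = (-950*(276 - 2023500))/(-2 + (-1373 - 2850 - 1304350)²/(-1377)²) = (-950*(-2023224))/(-2 + (1/1896129)*(-1308573)²) = 1922062800/(-2 + (1/1896129)*1712363296329) = 1922062800/(-2 + 21140287609/23409) = 1922062800/(21140240791/23409) = 1922062800*(23409/21140240791) = 44993568085200/21140240791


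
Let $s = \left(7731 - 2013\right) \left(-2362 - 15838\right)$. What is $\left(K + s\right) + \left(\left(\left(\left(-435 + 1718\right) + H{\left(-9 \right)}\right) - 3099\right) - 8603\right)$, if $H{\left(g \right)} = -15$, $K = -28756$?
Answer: $-104106790$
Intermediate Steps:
$s = -104067600$ ($s = 5718 \left(-18200\right) = -104067600$)
$\left(K + s\right) + \left(\left(\left(\left(-435 + 1718\right) + H{\left(-9 \right)}\right) - 3099\right) - 8603\right) = \left(-28756 - 104067600\right) + \left(\left(\left(\left(-435 + 1718\right) - 15\right) - 3099\right) - 8603\right) = -104096356 + \left(\left(\left(1283 - 15\right) - 3099\right) - 8603\right) = -104096356 + \left(\left(1268 - 3099\right) - 8603\right) = -104096356 - 10434 = -104106790$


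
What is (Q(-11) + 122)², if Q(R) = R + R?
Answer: 10000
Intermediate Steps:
Q(R) = 2*R
(Q(-11) + 122)² = (2*(-11) + 122)² = (-22 + 122)² = 100² = 10000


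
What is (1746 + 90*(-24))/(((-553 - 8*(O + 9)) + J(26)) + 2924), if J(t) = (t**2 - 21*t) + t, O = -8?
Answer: -414/2519 ≈ -0.16435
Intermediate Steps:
J(t) = t**2 - 20*t
(1746 + 90*(-24))/(((-553 - 8*(O + 9)) + J(26)) + 2924) = (1746 + 90*(-24))/(((-553 - 8*(-8 + 9)) + 26*(-20 + 26)) + 2924) = (1746 - 2160)/(((-553 - 8*1) + 26*6) + 2924) = -414/(((-553 - 8) + 156) + 2924) = -414/((-561 + 156) + 2924) = -414/(-405 + 2924) = -414/2519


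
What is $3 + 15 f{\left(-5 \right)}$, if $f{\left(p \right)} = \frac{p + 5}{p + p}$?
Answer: $3$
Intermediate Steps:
$f{\left(p \right)} = \frac{5 + p}{2 p}$
$3 + 15 f{\left(-5 \right)} = 3 + 15 \frac{5 - 5}{2 \left(-5\right)} = 3 + 15 \cdot \frac{1}{2} \left(- \frac{1}{5}\right) 0 = 3 + 15 \cdot 0 = 3 + 0 = 3$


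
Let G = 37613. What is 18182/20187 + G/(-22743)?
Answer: -38420045/51012549 ≈ -0.75315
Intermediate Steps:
18182/20187 + G/(-22743) = 18182/20187 + 37613/(-22743) = 18182*(1/20187) + 37613*(-1/22743) = 18182/20187 - 37613/22743 = -38420045/51012549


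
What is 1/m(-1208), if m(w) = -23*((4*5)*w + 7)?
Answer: 1/555519 ≈ 1.8001e-6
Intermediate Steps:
m(w) = -161 - 460*w (m(w) = -23*(20*w + 7) = -23*(7 + 20*w) = -161 - 460*w)
1/m(-1208) = 1/(-161 - 460*(-1208)) = 1/(-161 + 555680) = 1/555519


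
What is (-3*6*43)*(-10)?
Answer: 7740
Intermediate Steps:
(-3*6*43)*(-10) = -18*43*(-10) = -774*(-10) = 7740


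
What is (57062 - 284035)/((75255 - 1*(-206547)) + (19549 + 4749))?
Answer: -226973/306100 ≈ -0.74150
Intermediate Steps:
(57062 - 284035)/((75255 - 1*(-206547)) + (19549 + 4749)) = -226973/((75255 + 206547) + 24298) = -226973/(281802 + 24298) = -226973/306100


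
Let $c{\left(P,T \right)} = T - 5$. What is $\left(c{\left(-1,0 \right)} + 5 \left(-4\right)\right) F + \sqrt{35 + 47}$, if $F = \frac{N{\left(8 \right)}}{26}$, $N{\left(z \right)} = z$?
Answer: $- \frac{100}{13} + \sqrt{82} \approx 1.3631$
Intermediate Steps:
$c{\left(P,T \right)} = -5 + T$ ($c{\left(P,T \right)} = T - 5 = -5 + T$)
$F = \frac{4}{13}$ ($F = \frac{8}{26} = 8 \cdot \frac{1}{26} = \frac{4}{13} \approx 0.30769$)
$\left(c{\left(-1,0 \right)} + 5 \left(-4\right)\right) F + \sqrt{35 + 47} = \left(\left(-5 + 0\right) + 5 \left(-4\right)\right) \frac{4}{13} + \sqrt{35 + 47} = \left(-5 - 20\right) \frac{4}{13} + \sqrt{82} = \left(-25\right) \frac{4}{13} + \sqrt{82} = - \frac{100}{13} + \sqrt{82}$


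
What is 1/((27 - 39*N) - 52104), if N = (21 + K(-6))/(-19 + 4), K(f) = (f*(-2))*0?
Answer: -5/260112 ≈ -1.9222e-5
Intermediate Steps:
K(f) = 0 (K(f) = -2*f*0 = 0)
N = -7/5 (N = (21 + 0)/(-19 + 4) = 21/(-15) = 21*(-1/15) = -7/5 ≈ -1.4000)
1/((27 - 39*N) - 52104) = 1/((27 - 39*(-7/5)) - 52104) = 1/((27 + 273/5) - 52104) = 1/(408/5 - 52104) = 1/(-260112/5) = -5/260112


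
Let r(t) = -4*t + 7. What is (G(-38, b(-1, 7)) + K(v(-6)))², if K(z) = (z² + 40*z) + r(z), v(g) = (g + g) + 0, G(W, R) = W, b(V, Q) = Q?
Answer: 101761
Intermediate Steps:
r(t) = 7 - 4*t
v(g) = 2*g (v(g) = 2*g + 0 = 2*g)
K(z) = 7 + z² + 36*z (K(z) = (z² + 40*z) + (7 - 4*z) = 7 + z² + 36*z)
(G(-38, b(-1, 7)) + K(v(-6)))² = (-38 + (7 + (2*(-6))² + 36*(2*(-6))))² = (-38 + (7 + (-12)² + 36*(-12)))² = (-38 + (7 + 144 - 432))² = (-38 - 281)² = (-319)² = 101761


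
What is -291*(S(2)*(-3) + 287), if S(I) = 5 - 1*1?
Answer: -80025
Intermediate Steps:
S(I) = 4 (S(I) = 5 - 1 = 4)
-291*(S(2)*(-3) + 287) = -291*(4*(-3) + 287) = -291*(-12 + 287) = -291*275 = -80025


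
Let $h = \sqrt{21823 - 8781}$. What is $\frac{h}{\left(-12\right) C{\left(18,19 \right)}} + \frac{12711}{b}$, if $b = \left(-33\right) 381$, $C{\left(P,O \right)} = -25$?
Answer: $- \frac{4237}{4191} + \frac{\sqrt{13042}}{300} \approx -0.6303$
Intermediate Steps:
$b = -12573$
$h = \sqrt{13042} \approx 114.2$
$\frac{h}{\left(-12\right) C{\left(18,19 \right)}} + \frac{12711}{b} = \frac{\sqrt{13042}}{\left(-12\right) \left(-25\right)} + \frac{12711}{-12573} = \frac{\sqrt{13042}}{300} + 12711 \left(- \frac{1}{12573}\right) = \sqrt{13042} \cdot \frac{1}{300} - \frac{4237}{4191} = \frac{\sqrt{13042}}{300} - \frac{4237}{4191} = - \frac{4237}{4191} + \frac{\sqrt{13042}}{300}$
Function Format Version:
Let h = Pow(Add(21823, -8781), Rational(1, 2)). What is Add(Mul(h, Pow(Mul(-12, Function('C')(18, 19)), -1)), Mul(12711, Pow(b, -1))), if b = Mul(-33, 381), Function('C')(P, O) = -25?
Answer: Add(Rational(-4237, 4191), Mul(Rational(1, 300), Pow(13042, Rational(1, 2)))) ≈ -0.63030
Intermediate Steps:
b = -12573
h = Pow(13042, Rational(1, 2)) ≈ 114.20
Add(Mul(h, Pow(Mul(-12, Function('C')(18, 19)), -1)), Mul(12711, Pow(b, -1))) = Add(Mul(Pow(13042, Rational(1, 2)), Pow(Mul(-12, -25), -1)), Mul(12711, Pow(-12573, -1))) = Add(Mul(Pow(13042, Rational(1, 2)), Pow(300, -1)), Mul(12711, Rational(-1, 12573))) = Add(Mul(Pow(13042, Rational(1, 2)), Rational(1, 300)), Rational(-4237, 4191)) = Add(Mul(Rational(1, 300), Pow(13042, Rational(1, 2))), Rational(-4237, 4191)) = Add(Rational(-4237, 4191), Mul(Rational(1, 300), Pow(13042, Rational(1, 2))))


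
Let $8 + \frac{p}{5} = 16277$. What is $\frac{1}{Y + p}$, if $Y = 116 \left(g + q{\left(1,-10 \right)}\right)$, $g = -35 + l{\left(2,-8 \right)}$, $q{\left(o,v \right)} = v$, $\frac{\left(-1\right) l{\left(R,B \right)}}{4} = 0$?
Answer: $\frac{1}{76125} \approx 1.3136 \cdot 10^{-5}$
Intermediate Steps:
$l{\left(R,B \right)} = 0$ ($l{\left(R,B \right)} = \left(-4\right) 0 = 0$)
$p = 81345$ ($p = -40 + 5 \cdot 16277 = -40 + 81385 = 81345$)
$g = -35$ ($g = -35 + 0 = -35$)
$Y = -5220$ ($Y = 116 \left(-35 - 10\right) = 116 \left(-45\right) = -5220$)
$\frac{1}{Y + p} = \frac{1}{-5220 + 81345} = \frac{1}{76125}$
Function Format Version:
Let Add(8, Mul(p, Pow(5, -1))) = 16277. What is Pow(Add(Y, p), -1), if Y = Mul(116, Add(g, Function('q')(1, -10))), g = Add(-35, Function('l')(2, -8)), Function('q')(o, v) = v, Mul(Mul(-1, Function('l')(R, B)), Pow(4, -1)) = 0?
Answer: Rational(1, 76125) ≈ 1.3136e-5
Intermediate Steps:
Function('l')(R, B) = 0 (Function('l')(R, B) = Mul(-4, 0) = 0)
p = 81345 (p = Add(-40, Mul(5, 16277)) = Add(-40, 81385) = 81345)
g = -35 (g = Add(-35, 0) = -35)
Y = -5220 (Y = Mul(116, Add(-35, -10)) = Mul(116, -45) = -5220)
Pow(Add(Y, p), -1) = Pow(Add(-5220, 81345), -1) = Pow(76125, -1) = Rational(1, 76125)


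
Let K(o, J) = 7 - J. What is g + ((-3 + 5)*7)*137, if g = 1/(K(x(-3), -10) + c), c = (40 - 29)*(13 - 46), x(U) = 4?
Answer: 663627/346 ≈ 1918.0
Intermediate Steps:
c = -363 (c = 11*(-33) = -363)
g = -1/346 (g = 1/((7 - 1*(-10)) - 363) = 1/((7 + 10) - 363) = 1/(17 - 363) = 1/(-346) = -1/346 ≈ -0.0028902)
g + ((-3 + 5)*7)*137 = -1/346 + ((-3 + 5)*7)*137 = -1/346 + (2*7)*137 = -1/346 + 14*137 = -1/346 + 1918 = 663627/346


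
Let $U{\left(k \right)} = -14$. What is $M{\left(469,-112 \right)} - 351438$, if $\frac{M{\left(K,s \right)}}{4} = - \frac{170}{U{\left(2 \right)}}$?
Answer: $- \frac{2459726}{7} \approx -3.5139 \cdot 10^{5}$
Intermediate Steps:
$M{\left(K,s \right)} = \frac{340}{7}$ ($M{\left(K,s \right)} = 4 \left(- \frac{170}{-14}\right) = 4 \left(\left(-170\right) \left(- \frac{1}{14}\right)\right) = 4 \cdot \frac{85}{7} = \frac{340}{7}$)
$M{\left(469,-112 \right)} - 351438 = \frac{340}{7} - 351438 = - \frac{2459726}{7}$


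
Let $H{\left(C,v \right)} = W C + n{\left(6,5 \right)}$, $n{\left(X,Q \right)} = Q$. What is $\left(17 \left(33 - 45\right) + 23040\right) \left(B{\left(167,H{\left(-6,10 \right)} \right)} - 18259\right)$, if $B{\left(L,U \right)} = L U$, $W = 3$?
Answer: $-466539480$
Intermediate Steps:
$H{\left(C,v \right)} = 5 + 3 C$ ($H{\left(C,v \right)} = 3 C + 5 = 5 + 3 C$)
$\left(17 \left(33 - 45\right) + 23040\right) \left(B{\left(167,H{\left(-6,10 \right)} \right)} - 18259\right) = \left(17 \left(33 - 45\right) + 23040\right) \left(167 \left(5 + 3 \left(-6\right)\right) - 18259\right) = \left(17 \left(-12\right) + 23040\right) \left(167 \left(5 - 18\right) - 18259\right) = \left(-204 + 23040\right) \left(167 \left(-13\right) - 18259\right) = 22836 \left(-2171 - 18259\right) = 22836 \left(-20430\right) = -466539480$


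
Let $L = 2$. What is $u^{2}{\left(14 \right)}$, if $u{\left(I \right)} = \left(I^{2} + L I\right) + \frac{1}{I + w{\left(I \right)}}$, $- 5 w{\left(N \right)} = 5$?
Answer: $\frac{8485569}{169} \approx 50210.0$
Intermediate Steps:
$w{\left(N \right)} = -1$ ($w{\left(N \right)} = \left(- \frac{1}{5}\right) 5 = -1$)
$u{\left(I \right)} = I^{2} + \frac{1}{-1 + I} + 2 I$ ($u{\left(I \right)} = \left(I^{2} + 2 I\right) + \frac{1}{I - 1} = \left(I^{2} + 2 I\right) + \frac{1}{-1 + I} = I^{2} + \frac{1}{-1 + I} + 2 I$)
$u^{2}{\left(14 \right)} = \left(\frac{1 + 14^{2} + 14^{3} - 28}{-1 + 14}\right)^{2} = \left(\frac{1 + 196 + 2744 - 28}{13}\right)^{2} = \left(\frac{1}{13} \cdot 2913\right)^{2} = \left(\frac{2913}{13}\right)^{2} = \frac{8485569}{169}$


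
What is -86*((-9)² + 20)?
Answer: -8686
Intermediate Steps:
-86*((-9)² + 20) = -86*(81 + 20) = -86*101 = -8686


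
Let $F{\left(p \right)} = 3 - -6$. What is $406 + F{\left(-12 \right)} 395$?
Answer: $3961$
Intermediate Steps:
$F{\left(p \right)} = 9$ ($F{\left(p \right)} = 3 + 6 = 9$)
$406 + F{\left(-12 \right)} 395 = 406 + 9 \cdot 395 = 406 + 3555 = 3961$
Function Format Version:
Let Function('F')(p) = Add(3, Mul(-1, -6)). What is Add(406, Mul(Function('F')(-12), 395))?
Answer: 3961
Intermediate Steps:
Function('F')(p) = 9 (Function('F')(p) = Add(3, 6) = 9)
Add(406, Mul(Function('F')(-12), 395)) = Add(406, Mul(9, 395)) = Add(406, 3555) = 3961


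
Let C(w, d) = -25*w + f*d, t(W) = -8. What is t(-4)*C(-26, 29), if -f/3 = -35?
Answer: -29560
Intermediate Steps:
f = 105 (f = -3*(-35) = 105)
C(w, d) = -25*w + 105*d
t(-4)*C(-26, 29) = -8*(-25*(-26) + 105*29) = -8*(650 + 3045) = -8*3695 = -29560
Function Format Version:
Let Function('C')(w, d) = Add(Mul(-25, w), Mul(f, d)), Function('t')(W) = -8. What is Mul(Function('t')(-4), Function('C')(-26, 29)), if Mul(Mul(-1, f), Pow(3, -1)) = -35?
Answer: -29560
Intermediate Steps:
f = 105 (f = Mul(-3, -35) = 105)
Function('C')(w, d) = Add(Mul(-25, w), Mul(105, d))
Mul(Function('t')(-4), Function('C')(-26, 29)) = Mul(-8, Add(Mul(-25, -26), Mul(105, 29))) = Mul(-8, Add(650, 3045)) = Mul(-8, 3695) = -29560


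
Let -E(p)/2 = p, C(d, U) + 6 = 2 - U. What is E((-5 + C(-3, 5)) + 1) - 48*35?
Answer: -1654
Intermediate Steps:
C(d, U) = -4 - U (C(d, U) = -6 + (2 - U) = -4 - U)
E(p) = -2*p
E((-5 + C(-3, 5)) + 1) - 48*35 = -2*((-5 + (-4 - 1*5)) + 1) - 48*35 = -2*((-5 + (-4 - 5)) + 1) - 1680 = -2*((-5 - 9) + 1) - 1680 = -2*(-14 + 1) - 1680 = -2*(-13) - 1680 = 26 - 1680 = -1654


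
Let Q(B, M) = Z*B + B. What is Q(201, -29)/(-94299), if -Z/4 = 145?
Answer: 38793/31433 ≈ 1.2341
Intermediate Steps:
Z = -580 (Z = -4*145 = -580)
Q(B, M) = -579*B (Q(B, M) = -580*B + B = -579*B)
Q(201, -29)/(-94299) = -579*201/(-94299) = -116379*(-1/94299) = 38793/31433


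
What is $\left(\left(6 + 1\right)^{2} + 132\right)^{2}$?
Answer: $32761$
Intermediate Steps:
$\left(\left(6 + 1\right)^{2} + 132\right)^{2} = \left(7^{2} + 132\right)^{2} = \left(49 + 132\right)^{2} = 181^{2} = 32761$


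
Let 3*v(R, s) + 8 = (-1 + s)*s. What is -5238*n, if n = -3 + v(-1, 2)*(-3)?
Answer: -15714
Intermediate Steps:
v(R, s) = -8/3 + s*(-1 + s)/3 (v(R, s) = -8/3 + ((-1 + s)*s)/3 = -8/3 + (s*(-1 + s))/3 = -8/3 + s*(-1 + s)/3)
n = 3 (n = -3 + (-8/3 - 1/3*2 + (1/3)*2**2)*(-3) = -3 + (-8/3 - 2/3 + (1/3)*4)*(-3) = -3 + (-8/3 - 2/3 + 4/3)*(-3) = -3 - 2*(-3) = -3 + 6 = 3)
-5238*n = -5238*3 = -15714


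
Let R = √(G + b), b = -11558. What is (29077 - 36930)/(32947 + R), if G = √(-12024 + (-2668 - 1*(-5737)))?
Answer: -7853/(32947 + √(-11558 + 3*I*√995)) ≈ -0.23835 + 0.00077774*I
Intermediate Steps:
G = 3*I*√995 (G = √(-12024 + (-2668 + 5737)) = √(-12024 + 3069) = √(-8955) = 3*I*√995 ≈ 94.631*I)
R = √(-11558 + 3*I*√995) (R = √(3*I*√995 - 11558) = √(-11558 + 3*I*√995) ≈ 0.4401 + 107.51*I)
(29077 - 36930)/(32947 + R) = (29077 - 36930)/(32947 + √(-11558 + 3*I*√995)) = -7853/(32947 + √(-11558 + 3*I*√995))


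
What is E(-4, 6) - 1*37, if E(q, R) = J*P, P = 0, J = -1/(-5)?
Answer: -37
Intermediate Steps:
J = 1/5 (J = -1*(-1/5) = 1/5 ≈ 0.20000)
E(q, R) = 0 (E(q, R) = (1/5)*0 = 0)
E(-4, 6) - 1*37 = 0 - 1*37 = 0 - 37 = -37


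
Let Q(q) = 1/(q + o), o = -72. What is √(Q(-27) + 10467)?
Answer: 2*√2849638/33 ≈ 102.31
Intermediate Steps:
Q(q) = 1/(-72 + q) (Q(q) = 1/(q - 72) = 1/(-72 + q))
√(Q(-27) + 10467) = √(1/(-72 - 27) + 10467) = √(1/(-99) + 10467) = √(-1/99 + 10467) = √(1036232/99) = 2*√2849638/33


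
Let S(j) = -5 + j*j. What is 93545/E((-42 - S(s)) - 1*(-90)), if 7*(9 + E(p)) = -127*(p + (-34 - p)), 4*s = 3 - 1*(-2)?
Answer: 130963/851 ≈ 153.89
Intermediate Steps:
s = 5/4 (s = (3 - 1*(-2))/4 = (3 + 2)/4 = (¼)*5 = 5/4 ≈ 1.2500)
S(j) = -5 + j²
E(p) = 4255/7 (E(p) = -9 + (-127*(p + (-34 - p)))/7 = -9 + (-127*(-34))/7 = -9 + (⅐)*4318 = -9 + 4318/7 = 4255/7)
93545/E((-42 - S(s)) - 1*(-90)) = 93545/(4255/7) = 93545*(7/4255) = 130963/851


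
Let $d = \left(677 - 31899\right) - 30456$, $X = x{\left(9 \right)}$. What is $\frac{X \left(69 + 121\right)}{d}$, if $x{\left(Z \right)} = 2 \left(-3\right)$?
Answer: $\frac{570}{30839} \approx 0.018483$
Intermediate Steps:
$x{\left(Z \right)} = -6$
$X = -6$
$d = -61678$ ($d = \left(677 - 31899\right) - 30456 = -31222 - 30456 = -61678$)
$\frac{X \left(69 + 121\right)}{d} = \frac{\left(-6\right) \left(69 + 121\right)}{-61678} = \left(-6\right) 190 \left(- \frac{1}{61678}\right) = \left(-1140\right) \left(- \frac{1}{61678}\right) = \frac{570}{30839}$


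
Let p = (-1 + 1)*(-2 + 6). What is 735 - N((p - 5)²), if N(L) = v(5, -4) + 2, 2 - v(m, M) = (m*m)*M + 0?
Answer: 631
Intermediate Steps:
v(m, M) = 2 - M*m² (v(m, M) = 2 - ((m*m)*M + 0) = 2 - (m²*M + 0) = 2 - (M*m² + 0) = 2 - M*m²)
p = 0 (p = 0*4 = 0)
N(L) = 104 (N(L) = (2 - 1*(-4)*5²) + 2 = (2 - 1*(-4)*25) + 2 = (2 + 100) + 2 = 102 + 2 = 104)
735 - N((p - 5)²) = 735 - 1*104 = 735 - 104 = 631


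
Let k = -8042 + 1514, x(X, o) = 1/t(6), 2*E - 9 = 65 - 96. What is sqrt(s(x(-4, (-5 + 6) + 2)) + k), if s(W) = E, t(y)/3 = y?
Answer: I*sqrt(6539) ≈ 80.864*I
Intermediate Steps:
t(y) = 3*y
E = -11 (E = 9/2 + (65 - 96)/2 = 9/2 + (1/2)*(-31) = 9/2 - 31/2 = -11)
x(X, o) = 1/18 (x(X, o) = 1/(3*6) = 1/18)
k = -6528
s(W) = -11
sqrt(s(x(-4, (-5 + 6) + 2)) + k) = sqrt(-11 - 6528) = sqrt(-6539) = I*sqrt(6539)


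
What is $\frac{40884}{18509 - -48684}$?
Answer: $\frac{40884}{67193} \approx 0.60846$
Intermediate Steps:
$\frac{40884}{18509 - -48684} = \frac{40884}{18509 + 48684} = \frac{40884}{67193}$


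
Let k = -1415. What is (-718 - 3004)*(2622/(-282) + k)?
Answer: 249158124/47 ≈ 5.3012e+6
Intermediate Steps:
(-718 - 3004)*(2622/(-282) + k) = (-718 - 3004)*(2622/(-282) - 1415) = -3722*(2622*(-1/282) - 1415) = -3722*(-437/47 - 1415) = -3722*(-66942/47) = 249158124/47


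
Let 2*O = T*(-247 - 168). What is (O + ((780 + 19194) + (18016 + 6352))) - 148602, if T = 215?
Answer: -297745/2 ≈ -1.4887e+5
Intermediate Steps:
O = -89225/2 (O = (215*(-247 - 168))/2 = (215*(-415))/2 = (1/2)*(-89225) = -89225/2 ≈ -44613.)
(O + ((780 + 19194) + (18016 + 6352))) - 148602 = (-89225/2 + ((780 + 19194) + (18016 + 6352))) - 148602 = (-89225/2 + (19974 + 24368)) - 148602 = (-89225/2 + 44342) - 148602 = -541/2 - 148602 = -297745/2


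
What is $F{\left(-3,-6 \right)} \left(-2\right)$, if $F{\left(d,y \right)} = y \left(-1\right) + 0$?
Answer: $-12$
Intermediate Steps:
$F{\left(d,y \right)} = - y$ ($F{\left(d,y \right)} = - y + 0 = - y$)
$F{\left(-3,-6 \right)} \left(-2\right) = \left(-1\right) \left(-6\right) \left(-2\right) = 6 \left(-2\right) = -12$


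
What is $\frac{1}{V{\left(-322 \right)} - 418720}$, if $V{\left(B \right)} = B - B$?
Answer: $- \frac{1}{418720} \approx -2.3882 \cdot 10^{-6}$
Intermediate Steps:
$V{\left(B \right)} = 0$
$\frac{1}{V{\left(-322 \right)} - 418720} = \frac{1}{0 - 418720} = \frac{1}{-418720} = - \frac{1}{418720}$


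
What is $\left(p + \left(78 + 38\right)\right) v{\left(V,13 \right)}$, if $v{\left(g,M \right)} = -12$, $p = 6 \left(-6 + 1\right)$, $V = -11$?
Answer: $-1032$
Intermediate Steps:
$p = -30$ ($p = 6 \left(-5\right) = -30$)
$\left(p + \left(78 + 38\right)\right) v{\left(V,13 \right)} = \left(-30 + \left(78 + 38\right)\right) \left(-12\right) = \left(-30 + 116\right) \left(-12\right) = 86 \left(-12\right) = -1032$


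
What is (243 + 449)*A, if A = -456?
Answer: -315552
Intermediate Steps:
(243 + 449)*A = (243 + 449)*(-456) = 692*(-456) = -315552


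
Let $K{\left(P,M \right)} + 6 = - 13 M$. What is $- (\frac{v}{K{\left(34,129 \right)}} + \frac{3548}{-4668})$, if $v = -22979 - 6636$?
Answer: $- \frac{11022628}{654687} \approx -16.836$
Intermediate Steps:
$v = -29615$ ($v = -22979 - 6636 = -29615$)
$K{\left(P,M \right)} = -6 - 13 M$
$- (\frac{v}{K{\left(34,129 \right)}} + \frac{3548}{-4668}) = - (- \frac{29615}{-6 - 1677} + \frac{3548}{-4668}) = - (- \frac{29615}{-6 - 1677} + 3548 \left(- \frac{1}{4668}\right)) = - (- \frac{29615}{-1683} - \frac{887}{1167}) = - (\left(-29615\right) \left(- \frac{1}{1683}\right) - \frac{887}{1167}) = - (\frac{29615}{1683} - \frac{887}{1167}) = \left(-1\right) \frac{11022628}{654687} = - \frac{11022628}{654687}$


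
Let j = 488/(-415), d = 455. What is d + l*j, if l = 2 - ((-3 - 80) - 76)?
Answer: 110257/415 ≈ 265.68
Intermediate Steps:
l = 161 (l = 2 - (-83 - 76) = 2 - 1*(-159) = 2 + 159 = 161)
j = -488/415 (j = 488*(-1/415) = -488/415 ≈ -1.1759)
d + l*j = 455 + 161*(-488/415) = 455 - 78568/415 = 110257/415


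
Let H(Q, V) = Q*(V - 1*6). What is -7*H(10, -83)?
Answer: 6230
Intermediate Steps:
H(Q, V) = Q*(-6 + V) (H(Q, V) = Q*(V - 6) = Q*(-6 + V))
-7*H(10, -83) = -70*(-6 - 83) = -70*(-89) = -7*(-890) = 6230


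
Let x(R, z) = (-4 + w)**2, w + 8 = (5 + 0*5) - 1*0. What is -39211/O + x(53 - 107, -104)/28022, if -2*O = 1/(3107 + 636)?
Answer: 8225397026061/28022 ≈ 2.9353e+8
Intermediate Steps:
O = -1/7486 (O = -1/(2*(3107 + 636)) = -1/2/3743 = -1/2*1/3743 = -1/7486 ≈ -0.00013358)
w = -3 (w = -8 + ((5 + 0*5) - 1*0) = -8 + ((5 + 0) + 0) = -8 + (5 + 0) = -8 + 5 = -3)
x(R, z) = 49 (x(R, z) = (-4 - 3)**2 = (-7)**2 = 49)
-39211/O + x(53 - 107, -104)/28022 = -39211/(-1/7486) + 49/28022 = -39211*(-7486) + 49*(1/28022) = 293533546 + 49/28022 = 8225397026061/28022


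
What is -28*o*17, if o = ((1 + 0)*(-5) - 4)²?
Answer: -38556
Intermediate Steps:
o = 81 (o = (1*(-5) - 4)² = (-5 - 4)² = (-9)² = 81)
-28*o*17 = -28*81*17 = -2268*17 = -38556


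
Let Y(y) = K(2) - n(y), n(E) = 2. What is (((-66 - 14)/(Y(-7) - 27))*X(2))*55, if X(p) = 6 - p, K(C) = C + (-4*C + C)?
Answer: 1600/3 ≈ 533.33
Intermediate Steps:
K(C) = -2*C (K(C) = C - 3*C = -2*C)
Y(y) = -6 (Y(y) = -2*2 - 1*2 = -4 - 2 = -6)
(((-66 - 14)/(Y(-7) - 27))*X(2))*55 = (((-66 - 14)/(-6 - 27))*(6 - 1*2))*55 = ((-80/(-33))*(6 - 2))*55 = (-80*(-1/33)*4)*55 = ((80/33)*4)*55 = (320/33)*55 = 1600/3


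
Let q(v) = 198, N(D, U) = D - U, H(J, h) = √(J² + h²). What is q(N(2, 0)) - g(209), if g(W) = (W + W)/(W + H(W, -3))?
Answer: 89144/9 - 418*√43690/9 ≈ 197.00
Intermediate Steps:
g(W) = 2*W/(W + √(9 + W²)) (g(W) = (W + W)/(W + √(W² + (-3)²)) = (2*W)/(W + √(W² + 9)) = (2*W)/(W + √(9 + W²)) = 2*W/(W + √(9 + W²)))
q(N(2, 0)) - g(209) = 198 - 2*209/(209 + √(9 + 209²)) = 198 - 2*209/(209 + √(9 + 43681)) = 198 - 2*209/(209 + √43690) = 198 - 418/(209 + √43690)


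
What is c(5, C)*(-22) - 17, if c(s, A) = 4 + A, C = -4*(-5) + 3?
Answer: -611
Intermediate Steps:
C = 23 (C = 20 + 3 = 23)
c(5, C)*(-22) - 17 = (4 + 23)*(-22) - 17 = 27*(-22) - 17 = -594 - 17 = -611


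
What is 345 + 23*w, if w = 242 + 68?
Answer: 7475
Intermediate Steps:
w = 310
345 + 23*w = 345 + 23*310 = 345 + 7130 = 7475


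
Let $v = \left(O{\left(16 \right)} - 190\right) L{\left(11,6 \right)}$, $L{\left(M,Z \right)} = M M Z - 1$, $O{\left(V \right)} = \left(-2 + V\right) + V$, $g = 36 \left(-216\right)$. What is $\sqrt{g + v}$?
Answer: $8 i \sqrt{1934} \approx 351.82 i$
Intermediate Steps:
$g = -7776$
$O{\left(V \right)} = -2 + 2 V$
$L{\left(M,Z \right)} = -1 + Z M^{2}$ ($L{\left(M,Z \right)} = M^{2} Z - 1 = Z M^{2} - 1 = -1 + Z M^{2}$)
$v = -116000$ ($v = \left(\left(-2 + 2 \cdot 16\right) - 190\right) \left(-1 + 6 \cdot 11^{2}\right) = \left(\left(-2 + 32\right) - 190\right) \left(-1 + 6 \cdot 121\right) = \left(30 - 190\right) \left(-1 + 726\right) = \left(-160\right) 725 = -116000$)
$\sqrt{g + v} = \sqrt{-7776 - 116000} = \sqrt{-123776} = 8 i \sqrt{1934}$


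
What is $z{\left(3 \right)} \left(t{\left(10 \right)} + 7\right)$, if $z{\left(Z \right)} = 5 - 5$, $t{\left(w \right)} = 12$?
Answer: $0$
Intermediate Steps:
$z{\left(Z \right)} = 0$ ($z{\left(Z \right)} = 5 - 5 = 0$)
$z{\left(3 \right)} \left(t{\left(10 \right)} + 7\right) = 0 \left(12 + 7\right) = 0 \cdot 19 = 0$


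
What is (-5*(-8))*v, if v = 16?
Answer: 640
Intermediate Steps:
(-5*(-8))*v = -5*(-8)*16 = 40*16 = 640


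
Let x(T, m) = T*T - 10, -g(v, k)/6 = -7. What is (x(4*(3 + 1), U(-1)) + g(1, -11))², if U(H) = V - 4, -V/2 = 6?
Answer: 82944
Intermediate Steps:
V = -12 (V = -2*6 = -12)
g(v, k) = 42 (g(v, k) = -6*(-7) = 42)
U(H) = -16 (U(H) = -12 - 4 = -16)
x(T, m) = -10 + T² (x(T, m) = T² - 10 = -10 + T²)
(x(4*(3 + 1), U(-1)) + g(1, -11))² = ((-10 + (4*(3 + 1))²) + 42)² = ((-10 + (4*4)²) + 42)² = ((-10 + 16²) + 42)² = ((-10 + 256) + 42)² = (246 + 42)² = 288² = 82944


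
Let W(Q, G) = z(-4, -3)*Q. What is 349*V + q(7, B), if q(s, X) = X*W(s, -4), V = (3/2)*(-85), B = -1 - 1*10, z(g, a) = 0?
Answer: -88995/2 ≈ -44498.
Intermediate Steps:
B = -11 (B = -1 - 10 = -11)
W(Q, G) = 0 (W(Q, G) = 0*Q = 0)
V = -255/2 (V = (3*(½))*(-85) = (3/2)*(-85) = -255/2 ≈ -127.50)
q(s, X) = 0 (q(s, X) = X*0 = 0)
349*V + q(7, B) = 349*(-255/2) + 0 = -88995/2 + 0 = -88995/2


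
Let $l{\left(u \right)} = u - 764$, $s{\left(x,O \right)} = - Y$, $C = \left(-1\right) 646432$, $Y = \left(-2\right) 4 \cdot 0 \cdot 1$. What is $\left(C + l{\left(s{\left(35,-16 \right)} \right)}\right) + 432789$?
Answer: $-214407$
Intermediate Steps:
$Y = 0$ ($Y = \left(-8\right) 0 = 0$)
$C = -646432$
$s{\left(x,O \right)} = 0$ ($s{\left(x,O \right)} = \left(-1\right) 0 = 0$)
$l{\left(u \right)} = -764 + u$
$\left(C + l{\left(s{\left(35,-16 \right)} \right)}\right) + 432789 = \left(-646432 + \left(-764 + 0\right)\right) + 432789 = \left(-646432 - 764\right) + 432789 = -647196 + 432789 = -214407$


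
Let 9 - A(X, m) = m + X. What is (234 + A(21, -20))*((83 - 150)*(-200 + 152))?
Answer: 778272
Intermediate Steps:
A(X, m) = 9 - X - m (A(X, m) = 9 - (m + X) = 9 - (X + m) = 9 + (-X - m) = 9 - X - m)
(234 + A(21, -20))*((83 - 150)*(-200 + 152)) = (234 + (9 - 1*21 - 1*(-20)))*((83 - 150)*(-200 + 152)) = (234 + (9 - 21 + 20))*(-67*(-48)) = (234 + 8)*3216 = 242*3216 = 778272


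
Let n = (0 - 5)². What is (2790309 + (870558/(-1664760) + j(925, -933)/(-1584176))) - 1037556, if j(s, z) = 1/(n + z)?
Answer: 174884072548725855589/99776822361920 ≈ 1.7528e+6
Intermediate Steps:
n = 25 (n = (-5)² = 25)
j(s, z) = 1/(25 + z)
(2790309 + (870558/(-1664760) + j(925, -933)/(-1584176))) - 1037556 = (2790309 + (870558/(-1664760) + 1/((25 - 933)*(-1584176)))) - 1037556 = (2790309 + (870558*(-1/1664760) - 1/1584176/(-908))) - 1037556 = (2790309 + (-145093/277460 - 1/908*(-1/1584176))) - 1037556 = (2790309 + (-145093/277460 + 1/1438431808)) - 1037556 = (2790309 - 52176596510171/99776822361920) - 1037556 = 278408113251270123109/99776822361920 - 1037556 = 174884072548725855589/99776822361920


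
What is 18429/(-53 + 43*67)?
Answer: 18429/2828 ≈ 6.5166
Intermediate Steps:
18429/(-53 + 43*67) = 18429/(-53 + 2881) = 18429/2828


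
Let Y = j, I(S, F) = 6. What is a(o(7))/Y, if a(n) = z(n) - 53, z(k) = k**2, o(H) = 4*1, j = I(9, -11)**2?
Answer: -37/36 ≈ -1.0278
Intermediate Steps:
j = 36 (j = 6**2 = 36)
o(H) = 4
a(n) = -53 + n**2 (a(n) = n**2 - 53 = -53 + n**2)
Y = 36
a(o(7))/Y = (-53 + 4**2)/36 = (-53 + 16)*(1/36) = -37*1/36 = -37/36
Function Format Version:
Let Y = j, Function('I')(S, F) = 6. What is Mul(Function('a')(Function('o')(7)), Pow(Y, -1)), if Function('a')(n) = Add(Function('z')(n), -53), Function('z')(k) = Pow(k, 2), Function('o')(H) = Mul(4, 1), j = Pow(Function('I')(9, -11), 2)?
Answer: Rational(-37, 36) ≈ -1.0278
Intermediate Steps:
j = 36 (j = Pow(6, 2) = 36)
Function('o')(H) = 4
Function('a')(n) = Add(-53, Pow(n, 2)) (Function('a')(n) = Add(Pow(n, 2), -53) = Add(-53, Pow(n, 2)))
Y = 36
Mul(Function('a')(Function('o')(7)), Pow(Y, -1)) = Mul(Add(-53, Pow(4, 2)), Pow(36, -1)) = Mul(Add(-53, 16), Rational(1, 36)) = Mul(-37, Rational(1, 36)) = Rational(-37, 36)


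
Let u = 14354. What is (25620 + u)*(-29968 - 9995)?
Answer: -1597480962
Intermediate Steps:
(25620 + u)*(-29968 - 9995) = (25620 + 14354)*(-29968 - 9995) = 39974*(-39963) = -1597480962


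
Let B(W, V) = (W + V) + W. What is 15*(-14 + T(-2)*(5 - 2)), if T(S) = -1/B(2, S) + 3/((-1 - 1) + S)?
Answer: -1065/4 ≈ -266.25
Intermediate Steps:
B(W, V) = V + 2*W (B(W, V) = (V + W) + W = V + 2*W)
T(S) = -1/(4 + S) + 3/(-2 + S) (T(S) = -1/(S + 2*2) + 3/((-1 - 1) + S) = -1/(S + 4) + 3/(-2 + S) = -1/(4 + S) + 3/(-2 + S))
15*(-14 + T(-2)*(5 - 2)) = 15*(-14 + (2*(7 - 2)/((-2 - 2)*(4 - 2)))*(5 - 2)) = 15*(-14 + (2*5/(-4*2))*3) = 15*(-14 + (2*(-1/4)*(1/2)*5)*3) = 15*(-14 - 5/4*3) = 15*(-14 - 15/4) = 15*(-71/4) = -1065/4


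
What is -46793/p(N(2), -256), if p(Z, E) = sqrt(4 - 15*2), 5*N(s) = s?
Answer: 46793*I*sqrt(26)/26 ≈ 9176.9*I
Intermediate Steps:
N(s) = s/5
p(Z, E) = I*sqrt(26) (p(Z, E) = sqrt(4 - 30) = sqrt(-26) = I*sqrt(26))
-46793/p(N(2), -256) = -46793*(-I*sqrt(26)/26) = -(-46793)*I*sqrt(26)/26 = 46793*I*sqrt(26)/26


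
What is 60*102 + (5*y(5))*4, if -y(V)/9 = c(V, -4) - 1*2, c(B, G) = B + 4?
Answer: 4860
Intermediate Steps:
c(B, G) = 4 + B
y(V) = -18 - 9*V (y(V) = -9*((4 + V) - 1*2) = -9*((4 + V) - 2) = -9*(2 + V) = -18 - 9*V)
60*102 + (5*y(5))*4 = 60*102 + (5*(-18 - 9*5))*4 = 6120 + (5*(-18 - 45))*4 = 6120 + (5*(-63))*4 = 6120 - 315*4 = 6120 - 1260 = 4860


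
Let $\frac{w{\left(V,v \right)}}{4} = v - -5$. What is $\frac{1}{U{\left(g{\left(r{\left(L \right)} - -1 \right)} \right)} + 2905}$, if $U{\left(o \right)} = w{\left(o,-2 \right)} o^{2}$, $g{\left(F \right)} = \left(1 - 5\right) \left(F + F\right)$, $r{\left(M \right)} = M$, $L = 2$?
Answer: $\frac{1}{9817} \approx 0.00010186$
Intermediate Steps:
$w{\left(V,v \right)} = 20 + 4 v$ ($w{\left(V,v \right)} = 4 \left(v - -5\right) = 4 \left(v + 5\right) = 4 \left(5 + v\right) = 20 + 4 v$)
$g{\left(F \right)} = - 8 F$ ($g{\left(F \right)} = - 4 \cdot 2 F = - 8 F$)
$U{\left(o \right)} = 12 o^{2}$ ($U{\left(o \right)} = \left(20 + 4 \left(-2\right)\right) o^{2} = \left(20 - 8\right) o^{2} = 12 o^{2}$)
$\frac{1}{U{\left(g{\left(r{\left(L \right)} - -1 \right)} \right)} + 2905} = \frac{1}{12 \left(- 8 \left(2 - -1\right)\right)^{2} + 2905} = \frac{1}{12 \left(- 8 \left(2 + 1\right)\right)^{2} + 2905} = \frac{1}{12 \left(\left(-8\right) 3\right)^{2} + 2905} = \frac{1}{12 \left(-24\right)^{2} + 2905} = \frac{1}{12 \cdot 576 + 2905} = \frac{1}{6912 + 2905} = \frac{1}{9817}$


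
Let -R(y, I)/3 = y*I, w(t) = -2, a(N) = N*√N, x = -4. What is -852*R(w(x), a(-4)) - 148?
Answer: -148 + 40896*I ≈ -148.0 + 40896.0*I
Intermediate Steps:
a(N) = N^(3/2)
R(y, I) = -3*I*y (R(y, I) = -3*y*I = -3*I*y)
-852*R(w(x), a(-4)) - 148 = -852*(-3*(-4)^(3/2)*(-2)) - 148 = -852*(-3*(-8*I)*(-2)) - 148 = -852*(-48*I) - 148 = -(-40896)*I - 148 = 40896*I - 148 = -148 + 40896*I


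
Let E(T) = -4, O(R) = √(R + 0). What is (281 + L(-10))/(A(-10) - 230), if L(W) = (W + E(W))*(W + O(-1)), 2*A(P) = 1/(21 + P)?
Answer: -9262/5059 + 308*I/5059 ≈ -1.8308 + 0.060882*I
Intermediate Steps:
O(R) = √R
A(P) = 1/(2*(21 + P))
L(W) = (-4 + W)*(I + W) (L(W) = (W - 4)*(W + √(-1)) = (-4 + W)*(W + I) = (-4 + W)*(I + W))
(281 + L(-10))/(A(-10) - 230) = (281 + ((-10)² - 4*I - 10*(-4 + I)))/(1/(2*(21 - 10)) - 230) = (281 + (100 - 4*I + (40 - 10*I)))/((½)/11 - 230) = (281 + (140 - 14*I))/((½)*(1/11) - 230) = (421 - 14*I)/(1/22 - 230) = (421 - 14*I)/(-5059/22) = (421 - 14*I)*(-22/5059) = -9262/5059 + 308*I/5059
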